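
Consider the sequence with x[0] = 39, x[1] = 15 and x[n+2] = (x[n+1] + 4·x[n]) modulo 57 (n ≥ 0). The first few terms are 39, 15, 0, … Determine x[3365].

Listing terms: x[0] = 39,  x[1] = 15,  x[2] = 0,  x[3] = 3,  x[4] = 3,  x[5] = 15,  x[6] = 27,  x[7] = 30,  x[8] = 24,  x[9] = 30,  x[10] = 12,  x[11] = 18,  x[12] = 9,  x[13] = 24,  x[14] = 3,  x[15] = 42,  x[16] = 54,  x[17] = 51,  x[18] = 39,  x[19] = 15.
Since (x[18], x[19]) = (x[0], x[1]) = (39, 15) (two consecutive terms determine the rest), the sequence is periodic with period 18.
(3365 - 0) mod 18 = 17, so x[3365] = x[17] = 51.

51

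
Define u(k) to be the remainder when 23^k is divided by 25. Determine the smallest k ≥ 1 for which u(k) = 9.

Computing terms: u(0) = 1; u(1) = 23; u(2) = 4; u(3) = 17; u(4) = 16; u(5) = 18; u(6) = 14; u(7) = 22; u(8) = 6; u(9) = 13; u(10) = 24; u(11) = 2; u(12) = 21; u(13) = 8; u(14) = 9; u(15) = 7; u(16) = 11; u(17) = 3; u(18) = 19; u(19) = 12; u(20) = 1.
The sequence repeats with period 20.
The value 9 first appears (with k ≥ 1) at u(14).

14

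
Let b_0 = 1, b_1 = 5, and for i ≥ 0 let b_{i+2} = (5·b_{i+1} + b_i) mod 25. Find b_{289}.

b_0 = 1; b_1 = 5; b_2 = 1; b_3 = 10; b_4 = 1; b_5 = 15; b_6 = 1; b_7 = 20; b_8 = 1; b_9 = 0; b_{10} = 1; b_{11} = 5.
Since (b_{10}, b_{11}) = (b_0, b_1) = (1, 5) (two consecutive terms determine the rest), the sequence is periodic with period 10.
So b_{289} = b_{0 + ((289-0) mod 10)} = b_9 = 0.

0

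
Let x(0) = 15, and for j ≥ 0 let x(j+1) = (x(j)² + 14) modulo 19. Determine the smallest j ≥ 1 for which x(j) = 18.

x(0) = 15; x(1) = 11; x(2) = 2; x(3) = 18; x(4) = 15.
The sequence repeats with period 4.
The value 18 first appears (with j ≥ 1) at x(3).

3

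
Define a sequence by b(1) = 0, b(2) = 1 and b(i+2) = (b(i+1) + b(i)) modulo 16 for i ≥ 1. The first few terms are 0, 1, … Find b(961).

b(1) = 0, b(2) = 1, b(3) = 1, b(4) = 2, b(5) = 3, b(6) = 5, b(7) = 8, b(8) = 13, b(9) = 5, b(10) = 2, b(11) = 7, b(12) = 9, b(13) = 0, b(14) = 9, b(15) = 9, b(16) = 2, b(17) = 11, b(18) = 13, b(19) = 8, b(20) = 5, b(21) = 13, b(22) = 2, b(23) = 15, b(24) = 1, b(25) = 0, b(26) = 1.
Since (b(25), b(26)) = (b(1), b(2)) = (0, 1) (two consecutive terms determine the rest), the sequence is periodic with period 24.
So b(961) = b(1 + ((961-1) mod 24)) = b(1) = 0.

0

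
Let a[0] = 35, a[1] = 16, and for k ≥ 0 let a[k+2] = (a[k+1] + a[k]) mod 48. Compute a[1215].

Listing terms: a[0] = 35, a[1] = 16, a[2] = 3, a[3] = 19, a[4] = 22, a[5] = 41, a[6] = 15, a[7] = 8, a[8] = 23, a[9] = 31, a[10] = 6, a[11] = 37, a[12] = 43, a[13] = 32, a[14] = 27, a[15] = 11, a[16] = 38, a[17] = 1, a[18] = 39, a[19] = 40, a[20] = 31, a[21] = 23, a[22] = 6, a[23] = 29, a[24] = 35, a[25] = 16.
The sequence repeats with period 24.
(1215 - 0) mod 24 = 15, so a[1215] = a[15] = 11.

11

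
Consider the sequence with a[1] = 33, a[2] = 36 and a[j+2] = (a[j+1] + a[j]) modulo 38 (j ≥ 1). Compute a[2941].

35

Listing terms: a[1] = 33, a[2] = 36, a[3] = 31, a[4] = 29, a[5] = 22, a[6] = 13, a[7] = 35, a[8] = 10, a[9] = 7, a[10] = 17, a[11] = 24, a[12] = 3, a[13] = 27, a[14] = 30, a[15] = 19, a[16] = 11, a[17] = 30, a[18] = 3, a[19] = 33, a[20] = 36.
Since (a[19], a[20]) = (a[1], a[2]) = (33, 36) (two consecutive terms determine the rest), the sequence is periodic with period 18.
(2941 - 1) mod 18 = 6, so a[2941] = a[7] = 35.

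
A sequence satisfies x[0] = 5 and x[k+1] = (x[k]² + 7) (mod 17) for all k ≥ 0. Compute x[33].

8

x[0] = 5, x[1] = 15, x[2] = 11, x[3] = 9, x[4] = 3, x[5] = 16, x[6] = 8, x[7] = 3.
Since x[7] = x[4] = 3, the sequence is eventually periodic: after a pre-period of length 4 it cycles with period 3.
For k ≥ 4, x[k] depends only on (k - 4) mod 3. (33 - 4) mod 3 = 2, so x[33] = x[6] = 8.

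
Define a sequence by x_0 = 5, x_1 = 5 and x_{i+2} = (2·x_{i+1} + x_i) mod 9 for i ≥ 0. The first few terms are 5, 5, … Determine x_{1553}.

2

Listing terms: x_0 = 5,  x_1 = 5,  x_2 = 6,  x_3 = 8,  x_4 = 4,  x_5 = 7,  x_6 = 0,  x_7 = 7,  x_8 = 5,  x_9 = 8,  x_{10} = 3,  x_{11} = 5,  x_{12} = 4,  x_{13} = 4,  x_{14} = 3,  x_{15} = 1,  x_{16} = 5,  x_{17} = 2,  x_{18} = 0,  x_{19} = 2,  x_{20} = 4,  x_{21} = 1,  x_{22} = 6,  x_{23} = 4,  x_{24} = 5,  x_{25} = 5.
The sequence repeats with period 24.
(1553 - 0) mod 24 = 17, so x_{1553} = x_{17} = 2.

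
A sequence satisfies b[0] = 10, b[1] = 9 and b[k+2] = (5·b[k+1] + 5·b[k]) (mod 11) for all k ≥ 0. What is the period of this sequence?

10

We have b[0] = 10, b[1] = 9, b[2] = 7, b[3] = 3, b[4] = 6, b[5] = 1, b[6] = 2, b[7] = 4, b[8] = 8, b[9] = 5, b[10] = 10, b[11] = 9.
Since (b[10], b[11]) = (b[0], b[1]) = (10, 9) (two consecutive terms determine the rest), the sequence is periodic with period 10.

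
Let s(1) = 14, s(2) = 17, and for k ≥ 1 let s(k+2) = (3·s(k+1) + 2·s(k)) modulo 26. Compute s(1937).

s(1) = 14, s(2) = 17, s(3) = 1, s(4) = 11, s(5) = 9, s(6) = 23, s(7) = 9, s(8) = 21, s(9) = 3, s(10) = 25, s(11) = 3, s(12) = 7, s(13) = 1, s(14) = 17, s(15) = 1.
Since (s(14), s(15)) = (s(2), s(3)) = (17, 1) (two consecutive terms determine the rest), the sequence is eventually periodic: after a pre-period of length 1 it cycles with period 12.
For k ≥ 2, s(k) depends only on (k - 2) mod 12. (1937 - 2) mod 12 = 3, so s(1937) = s(5) = 9.

9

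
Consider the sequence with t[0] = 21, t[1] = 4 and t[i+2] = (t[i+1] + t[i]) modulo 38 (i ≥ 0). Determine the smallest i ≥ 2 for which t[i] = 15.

8

Computing terms: t[0] = 21,  t[1] = 4,  t[2] = 25,  t[3] = 29,  t[4] = 16,  t[5] = 7,  t[6] = 23,  t[7] = 30,  t[8] = 15,  t[9] = 7,  t[10] = 22,  t[11] = 29,  t[12] = 13,  t[13] = 4,  t[14] = 17,  t[15] = 21,  t[16] = 0,  t[17] = 21,  t[18] = 21,  t[19] = 4.
Since (t[18], t[19]) = (t[0], t[1]) = (21, 4) (two consecutive terms determine the rest), the sequence is periodic with period 18.
The value 15 first appears (with i ≥ 2) at t[8].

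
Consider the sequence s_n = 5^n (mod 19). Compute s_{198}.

Computing terms: s_1 = 5, s_2 = 6, s_3 = 11, s_4 = 17, s_5 = 9, s_6 = 7, s_7 = 16, s_8 = 4, s_9 = 1, s_{10} = 5.
The sequence repeats with period 9.
(198 - 1) mod 9 = 8, so s_{198} = s_9 = 1.

1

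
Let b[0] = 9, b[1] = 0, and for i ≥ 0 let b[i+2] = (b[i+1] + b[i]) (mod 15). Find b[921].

0

b[0] = 9,  b[1] = 0,  b[2] = 9,  b[3] = 9,  b[4] = 3,  b[5] = 12,  b[6] = 0,  b[7] = 12,  b[8] = 12,  b[9] = 9,  b[10] = 6,  b[11] = 0,  b[12] = 6,  b[13] = 6,  b[14] = 12,  b[15] = 3,  b[16] = 0,  b[17] = 3,  b[18] = 3,  b[19] = 6,  b[20] = 9,  b[21] = 0.
Since (b[20], b[21]) = (b[0], b[1]) = (9, 0) (two consecutive terms determine the rest), the sequence is periodic with period 20.
(921 - 0) mod 20 = 1, so b[921] = b[1] = 0.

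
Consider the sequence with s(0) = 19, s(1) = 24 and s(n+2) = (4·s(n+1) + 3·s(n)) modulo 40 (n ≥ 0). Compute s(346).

Computing terms: s(0) = 19, s(1) = 24, s(2) = 33, s(3) = 4, s(4) = 35, s(5) = 32, s(6) = 33, s(7) = 28, s(8) = 11, s(9) = 8, s(10) = 25, s(11) = 4, s(12) = 11, s(13) = 16, s(14) = 17, s(15) = 36, s(16) = 35, s(17) = 8, s(18) = 17, s(19) = 12, s(20) = 19, s(21) = 32, s(22) = 25, s(23) = 36, s(24) = 19, s(25) = 24.
Since (s(24), s(25)) = (s(0), s(1)) = (19, 24) (two consecutive terms determine the rest), the sequence is periodic with period 24.
(346 - 0) mod 24 = 10, so s(346) = s(10) = 25.

25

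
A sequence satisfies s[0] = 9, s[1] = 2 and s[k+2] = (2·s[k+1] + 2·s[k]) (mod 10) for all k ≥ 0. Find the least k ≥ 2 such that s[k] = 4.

We have s[0] = 9,  s[1] = 2,  s[2] = 2,  s[3] = 8,  s[4] = 0,  s[5] = 6,  s[6] = 2,  s[7] = 6,  s[8] = 6,  s[9] = 4,  s[10] = 0,  s[11] = 8,  s[12] = 6,  s[13] = 8,  s[14] = 8,  s[15] = 2,  s[16] = 0,  s[17] = 4,  s[18] = 8,  s[19] = 4,  s[20] = 4,  s[21] = 6,  s[22] = 0,  s[23] = 2,  s[24] = 4,  s[25] = 2,  s[26] = 2.
Since (s[25], s[26]) = (s[1], s[2]) = (2, 2) (two consecutive terms determine the rest), the sequence is eventually periodic: after a pre-period of length 1 it cycles with period 24.
The value 4 first appears (with k ≥ 2) at s[9].

9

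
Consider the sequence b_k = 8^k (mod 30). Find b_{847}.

2

Listing terms: b_0 = 1,  b_1 = 8,  b_2 = 4,  b_3 = 2,  b_4 = 16,  b_5 = 8.
Since b_5 = b_1 = 8, the sequence is eventually periodic: after a pre-period of length 1 it cycles with period 4.
For k ≥ 1, b_k depends only on (k - 1) mod 4. (847 - 1) mod 4 = 2, so b_{847} = b_3 = 2.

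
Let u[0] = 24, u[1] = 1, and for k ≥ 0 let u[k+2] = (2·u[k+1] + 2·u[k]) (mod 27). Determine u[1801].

Listing terms: u[0] = 24, u[1] = 1, u[2] = 23, u[3] = 21, u[4] = 7, u[5] = 2, u[6] = 18, u[7] = 13, u[8] = 8, u[9] = 15, u[10] = 19, u[11] = 14, u[12] = 12, u[13] = 25, u[14] = 20, u[15] = 9, u[16] = 4, u[17] = 26, u[18] = 6, u[19] = 10, u[20] = 5, u[21] = 3, u[22] = 16, u[23] = 11, u[24] = 0, u[25] = 22, u[26] = 17, u[27] = 24, u[28] = 1.
Since (u[27], u[28]) = (u[0], u[1]) = (24, 1) (two consecutive terms determine the rest), the sequence is periodic with period 27.
So u[1801] = u[0 + ((1801-0) mod 27)] = u[19] = 10.

10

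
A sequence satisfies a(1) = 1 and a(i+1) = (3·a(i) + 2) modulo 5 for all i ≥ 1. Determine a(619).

We have a(1) = 1,  a(2) = 0,  a(3) = 2,  a(4) = 3,  a(5) = 1.
Since a(5) = a(1) = 1, the sequence is periodic with period 4.
(619 - 1) mod 4 = 2, so a(619) = a(3) = 2.

2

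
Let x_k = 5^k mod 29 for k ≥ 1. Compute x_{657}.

6

We have x_1 = 5,  x_2 = 25,  x_3 = 9,  x_4 = 16,  x_5 = 22,  x_6 = 23,  x_7 = 28,  x_8 = 24,  x_9 = 4,  x_{10} = 20,  x_{11} = 13,  x_{12} = 7,  x_{13} = 6,  x_{14} = 1,  x_{15} = 5.
The sequence repeats with period 14.
So x_{657} = x_{1 + ((657-1) mod 14)} = x_{13} = 6.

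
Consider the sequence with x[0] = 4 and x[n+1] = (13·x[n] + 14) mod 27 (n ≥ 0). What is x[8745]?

Listing terms: x[0] = 4, x[1] = 12, x[2] = 8, x[3] = 10, x[4] = 9, x[5] = 23, x[6] = 16, x[7] = 6, x[8] = 11, x[9] = 22, x[10] = 3, x[11] = 26, x[12] = 1, x[13] = 0, x[14] = 14, x[15] = 7, x[16] = 24, x[17] = 2, x[18] = 13, x[19] = 21, x[20] = 17, x[21] = 19, x[22] = 18, x[23] = 5, x[24] = 25, x[25] = 15, x[26] = 20, x[27] = 4.
The sequence repeats with period 27.
So x[8745] = x[0 + ((8745-0) mod 27)] = x[24] = 25.

25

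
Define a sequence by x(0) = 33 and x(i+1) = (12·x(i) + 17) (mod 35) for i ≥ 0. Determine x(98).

Computing terms: x(0) = 33; x(1) = 28; x(2) = 3; x(3) = 18; x(4) = 23; x(5) = 13; x(6) = 33.
The sequence repeats with period 6.
So x(98) = x(0 + ((98-0) mod 6)) = x(2) = 3.

3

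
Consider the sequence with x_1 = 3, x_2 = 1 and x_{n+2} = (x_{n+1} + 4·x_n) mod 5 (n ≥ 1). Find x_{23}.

Listing terms: x_1 = 3; x_2 = 1; x_3 = 3; x_4 = 2; x_5 = 4; x_6 = 2; x_7 = 3; x_8 = 1.
The sequence repeats with period 6.
So x_{23} = x_{1 + ((23-1) mod 6)} = x_5 = 4.

4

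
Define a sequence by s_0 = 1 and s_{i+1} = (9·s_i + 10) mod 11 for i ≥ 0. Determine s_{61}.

8

s_0 = 1; s_1 = 8; s_2 = 5; s_3 = 0; s_4 = 10; s_5 = 1.
Since s_5 = s_0 = 1, the sequence is periodic with period 5.
(61 - 0) mod 5 = 1, so s_{61} = s_1 = 8.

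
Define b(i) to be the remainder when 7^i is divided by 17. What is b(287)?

b(0) = 1, b(1) = 7, b(2) = 15, b(3) = 3, b(4) = 4, b(5) = 11, b(6) = 9, b(7) = 12, b(8) = 16, b(9) = 10, b(10) = 2, b(11) = 14, b(12) = 13, b(13) = 6, b(14) = 8, b(15) = 5, b(16) = 1.
The sequence repeats with period 16.
(287 - 0) mod 16 = 15, so b(287) = b(15) = 5.

5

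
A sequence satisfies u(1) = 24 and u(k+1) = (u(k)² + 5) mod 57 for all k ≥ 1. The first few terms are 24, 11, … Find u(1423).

Listing terms: u(1) = 24; u(2) = 11; u(3) = 12; u(4) = 35; u(5) = 33; u(6) = 11.
Since u(6) = u(2) = 11, the sequence is eventually periodic: after a pre-period of length 1 it cycles with period 4.
For k ≥ 2, u(k) depends only on (k - 2) mod 4. (1423 - 2) mod 4 = 1, so u(1423) = u(3) = 12.

12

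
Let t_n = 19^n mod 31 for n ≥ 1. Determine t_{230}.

Computing terms: t_1 = 19,  t_2 = 20,  t_3 = 8,  t_4 = 28,  t_5 = 5,  t_6 = 2,  t_7 = 7,  t_8 = 9,  t_9 = 16,  t_{10} = 25,  t_{11} = 10,  t_{12} = 4,  t_{13} = 14,  t_{14} = 18,  t_{15} = 1,  t_{16} = 19.
Since t_{16} = t_1 = 19, the sequence is periodic with period 15.
(230 - 1) mod 15 = 4, so t_{230} = t_5 = 5.

5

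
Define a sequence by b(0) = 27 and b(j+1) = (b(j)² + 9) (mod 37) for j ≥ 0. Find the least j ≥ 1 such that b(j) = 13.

2

We have b(0) = 27,  b(1) = 35,  b(2) = 13,  b(3) = 30,  b(4) = 21,  b(5) = 6,  b(6) = 8,  b(7) = 36,  b(8) = 10,  b(9) = 35.
Since b(9) = b(1) = 35, the sequence is eventually periodic: after a pre-period of length 1 it cycles with period 8.
The value 13 first appears (with j ≥ 1) at b(2).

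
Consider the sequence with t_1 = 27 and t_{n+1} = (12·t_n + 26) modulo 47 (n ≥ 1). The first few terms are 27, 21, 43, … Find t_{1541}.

4

Computing terms: t_1 = 27, t_2 = 21, t_3 = 43, t_4 = 25, t_5 = 44, t_6 = 37, t_7 = 0, t_8 = 26, t_9 = 9, t_{10} = 40, t_{11} = 36, t_{12} = 35, t_{13} = 23, t_{14} = 20, t_{15} = 31, t_{16} = 22, t_{17} = 8, t_{18} = 28, t_{19} = 33, t_{20} = 46, t_{21} = 14, t_{22} = 6, t_{23} = 4, t_{24} = 27.
Since t_{24} = t_1 = 27, the sequence is periodic with period 23.
So t_{1541} = t_{1 + ((1541-1) mod 23)} = t_{23} = 4.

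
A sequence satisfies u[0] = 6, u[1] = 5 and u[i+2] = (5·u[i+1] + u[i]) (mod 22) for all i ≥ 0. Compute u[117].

Listing terms: u[0] = 6, u[1] = 5, u[2] = 9, u[3] = 6, u[4] = 17, u[5] = 3, u[6] = 10, u[7] = 9, u[8] = 11, u[9] = 20, u[10] = 1, u[11] = 3, u[12] = 16, u[13] = 17, u[14] = 13, u[15] = 16, u[16] = 5, u[17] = 19, u[18] = 12, u[19] = 13, u[20] = 11, u[21] = 2, u[22] = 21, u[23] = 19, u[24] = 6, u[25] = 5.
The sequence repeats with period 24.
(117 - 0) mod 24 = 21, so u[117] = u[21] = 2.

2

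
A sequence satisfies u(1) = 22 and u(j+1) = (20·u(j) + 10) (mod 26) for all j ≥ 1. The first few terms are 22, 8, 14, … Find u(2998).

Computing terms: u(1) = 22; u(2) = 8; u(3) = 14; u(4) = 4; u(5) = 12; u(6) = 16; u(7) = 18; u(8) = 6; u(9) = 0; u(10) = 10; u(11) = 2; u(12) = 24; u(13) = 22.
Since u(13) = u(1) = 22, the sequence is periodic with period 12.
So u(2998) = u(1 + ((2998-1) mod 12)) = u(10) = 10.

10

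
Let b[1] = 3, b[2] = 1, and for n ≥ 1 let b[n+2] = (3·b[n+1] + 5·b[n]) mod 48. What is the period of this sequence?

We have b[1] = 3, b[2] = 1, b[3] = 18, b[4] = 11, b[5] = 27, b[6] = 40, b[7] = 15, b[8] = 5, b[9] = 42, b[10] = 7, b[11] = 39, b[12] = 8, b[13] = 27, b[14] = 25, b[15] = 18, b[16] = 35, b[17] = 3, b[18] = 40, b[19] = 39, b[20] = 29, b[21] = 42, b[22] = 31, b[23] = 15, b[24] = 8, b[25] = 3, b[26] = 1.
The sequence repeats with period 24.

24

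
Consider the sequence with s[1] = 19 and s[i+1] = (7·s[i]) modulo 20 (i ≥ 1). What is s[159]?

11

Listing terms: s[1] = 19; s[2] = 13; s[3] = 11; s[4] = 17; s[5] = 19.
The sequence repeats with period 4.
So s[159] = s[1 + ((159-1) mod 4)] = s[3] = 11.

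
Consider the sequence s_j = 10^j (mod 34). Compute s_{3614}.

8

Listing terms: s_0 = 1, s_1 = 10, s_2 = 32, s_3 = 14, s_4 = 4, s_5 = 6, s_6 = 26, s_7 = 22, s_8 = 16, s_9 = 24, s_{10} = 2, s_{11} = 20, s_{12} = 30, s_{13} = 28, s_{14} = 8, s_{15} = 12, s_{16} = 18, s_{17} = 10.
Since s_{17} = s_1 = 10, the sequence is eventually periodic: after a pre-period of length 1 it cycles with period 16.
For j ≥ 1, s_j depends only on (j - 1) mod 16. (3614 - 1) mod 16 = 13, so s_{3614} = s_{14} = 8.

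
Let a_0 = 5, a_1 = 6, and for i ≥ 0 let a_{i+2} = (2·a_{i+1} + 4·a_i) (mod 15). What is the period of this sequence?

Computing terms: a_0 = 5, a_1 = 6, a_2 = 2, a_3 = 13, a_4 = 4, a_5 = 0, a_6 = 1, a_7 = 2, a_8 = 8, a_9 = 9, a_{10} = 5, a_{11} = 1, a_{12} = 7, a_{13} = 3, a_{14} = 4, a_{15} = 5, a_{16} = 11, a_{17} = 12, a_{18} = 8, a_{19} = 4, a_{20} = 10, a_{21} = 6, a_{22} = 7, a_{23} = 8, a_{24} = 14, a_{25} = 0, a_{26} = 11, a_{27} = 7, a_{28} = 13, a_{29} = 9, a_{30} = 10, a_{31} = 11, a_{32} = 2, a_{33} = 3, a_{34} = 14, a_{35} = 10, a_{36} = 1, a_{37} = 12, a_{38} = 13, a_{39} = 14, a_{40} = 5, a_{41} = 6.
Since (a_{40}, a_{41}) = (a_0, a_1) = (5, 6) (two consecutive terms determine the rest), the sequence is periodic with period 40.

40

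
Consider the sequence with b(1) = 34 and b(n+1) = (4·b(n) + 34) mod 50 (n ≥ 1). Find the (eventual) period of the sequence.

10

Listing terms: b(1) = 34, b(2) = 20, b(3) = 14, b(4) = 40, b(5) = 44, b(6) = 10, b(7) = 24, b(8) = 30, b(9) = 4, b(10) = 0, b(11) = 34.
Since b(11) = b(1) = 34, the sequence is periodic with period 10.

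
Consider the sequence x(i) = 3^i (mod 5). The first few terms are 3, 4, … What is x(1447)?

Computing terms: x(1) = 3,  x(2) = 4,  x(3) = 2,  x(4) = 1,  x(5) = 3.
Since x(5) = x(1) = 3, the sequence is periodic with period 4.
So x(1447) = x(1 + ((1447-1) mod 4)) = x(3) = 2.

2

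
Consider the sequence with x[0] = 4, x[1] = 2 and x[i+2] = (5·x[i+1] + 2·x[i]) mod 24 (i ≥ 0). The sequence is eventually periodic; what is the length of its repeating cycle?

6

Computing terms: x[0] = 4,  x[1] = 2,  x[2] = 18,  x[3] = 22,  x[4] = 2,  x[5] = 6,  x[6] = 10,  x[7] = 14,  x[8] = 18,  x[9] = 22.
Since (x[8], x[9]) = (x[2], x[3]) = (18, 22) (two consecutive terms determine the rest), the sequence is eventually periodic: after a pre-period of length 2 it cycles with period 6.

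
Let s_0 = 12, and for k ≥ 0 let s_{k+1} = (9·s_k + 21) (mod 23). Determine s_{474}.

We have s_0 = 12, s_1 = 14, s_2 = 9, s_3 = 10, s_4 = 19, s_5 = 8, s_6 = 1, s_7 = 7, s_8 = 15, s_9 = 18, s_{10} = 22, s_{11} = 12.
The sequence repeats with period 11.
So s_{474} = s_{0 + ((474-0) mod 11)} = s_1 = 14.

14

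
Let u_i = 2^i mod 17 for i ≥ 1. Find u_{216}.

1

Computing terms: u_1 = 2,  u_2 = 4,  u_3 = 8,  u_4 = 16,  u_5 = 15,  u_6 = 13,  u_7 = 9,  u_8 = 1,  u_9 = 2.
The sequence repeats with period 8.
So u_{216} = u_{1 + ((216-1) mod 8)} = u_8 = 1.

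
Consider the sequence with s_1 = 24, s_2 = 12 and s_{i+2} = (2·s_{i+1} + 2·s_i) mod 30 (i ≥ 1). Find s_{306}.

We have s_1 = 24; s_2 = 12; s_3 = 12; s_4 = 18; s_5 = 0; s_6 = 6; s_7 = 12; s_8 = 6; s_9 = 6; s_{10} = 24; s_{11} = 0; s_{12} = 18; s_{13} = 6; s_{14} = 18; s_{15} = 18; s_{16} = 12; s_{17} = 0; s_{18} = 24; s_{19} = 18; s_{20} = 24; s_{21} = 24; s_{22} = 6; s_{23} = 0; s_{24} = 12; s_{25} = 24; s_{26} = 12.
The sequence repeats with period 24.
(306 - 1) mod 24 = 17, so s_{306} = s_{18} = 24.

24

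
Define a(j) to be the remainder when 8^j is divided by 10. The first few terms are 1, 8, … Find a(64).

a(0) = 1; a(1) = 8; a(2) = 4; a(3) = 2; a(4) = 6; a(5) = 8.
Since a(5) = a(1) = 8, the sequence is eventually periodic: after a pre-period of length 1 it cycles with period 4.
For j ≥ 1, a(j) depends only on (j - 1) mod 4. (64 - 1) mod 4 = 3, so a(64) = a(4) = 6.

6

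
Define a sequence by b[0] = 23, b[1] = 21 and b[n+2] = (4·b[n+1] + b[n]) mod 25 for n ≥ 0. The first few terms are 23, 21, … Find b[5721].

Computing terms: b[0] = 23, b[1] = 21, b[2] = 7, b[3] = 24, b[4] = 3, b[5] = 11, b[6] = 22, b[7] = 24, b[8] = 18, b[9] = 21, b[10] = 2, b[11] = 4, b[12] = 18, b[13] = 1, b[14] = 22, b[15] = 14, b[16] = 3, b[17] = 1, b[18] = 7, b[19] = 4, b[20] = 23, b[21] = 21.
The sequence repeats with period 20.
(5721 - 0) mod 20 = 1, so b[5721] = b[1] = 21.

21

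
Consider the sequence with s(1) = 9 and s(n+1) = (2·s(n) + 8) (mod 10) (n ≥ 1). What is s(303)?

0

s(1) = 9; s(2) = 6; s(3) = 0; s(4) = 8; s(5) = 4; s(6) = 6.
Since s(6) = s(2) = 6, the sequence is eventually periodic: after a pre-period of length 1 it cycles with period 4.
For n ≥ 2, s(n) depends only on (n - 2) mod 4. (303 - 2) mod 4 = 1, so s(303) = s(3) = 0.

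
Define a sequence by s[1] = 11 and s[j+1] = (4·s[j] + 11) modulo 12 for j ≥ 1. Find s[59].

7

s[1] = 11, s[2] = 7, s[3] = 3, s[4] = 11.
Since s[4] = s[1] = 11, the sequence is periodic with period 3.
(59 - 1) mod 3 = 1, so s[59] = s[2] = 7.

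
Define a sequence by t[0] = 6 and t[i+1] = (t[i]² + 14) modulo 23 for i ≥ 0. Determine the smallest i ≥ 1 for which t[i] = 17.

We have t[0] = 6,  t[1] = 4,  t[2] = 7,  t[3] = 17,  t[4] = 4.
Since t[4] = t[1] = 4, the sequence is eventually periodic: after a pre-period of length 1 it cycles with period 3.
The value 17 first appears (with i ≥ 1) at t[3].

3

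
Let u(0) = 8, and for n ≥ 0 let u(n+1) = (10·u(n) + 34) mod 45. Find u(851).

34

u(0) = 8,  u(1) = 24,  u(2) = 4,  u(3) = 29,  u(4) = 9,  u(5) = 34,  u(6) = 14,  u(7) = 39,  u(8) = 19,  u(9) = 44,  u(10) = 24.
Since u(10) = u(1) = 24, the sequence is eventually periodic: after a pre-period of length 1 it cycles with period 9.
For n ≥ 1, u(n) depends only on (n - 1) mod 9. (851 - 1) mod 9 = 4, so u(851) = u(5) = 34.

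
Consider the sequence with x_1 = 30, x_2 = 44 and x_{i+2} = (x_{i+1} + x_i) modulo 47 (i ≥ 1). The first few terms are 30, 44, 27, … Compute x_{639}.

Listing terms: x_1 = 30,  x_2 = 44,  x_3 = 27,  x_4 = 24,  x_5 = 4,  x_6 = 28,  x_7 = 32,  x_8 = 13,  x_9 = 45,  x_{10} = 11,  x_{11} = 9,  x_{12} = 20,  x_{13} = 29,  x_{14} = 2,  x_{15} = 31,  x_{16} = 33,  x_{17} = 17,  x_{18} = 3,  x_{19} = 20,  x_{20} = 23,  x_{21} = 43,  x_{22} = 19,  x_{23} = 15,  x_{24} = 34,  x_{25} = 2,  x_{26} = 36,  x_{27} = 38,  x_{28} = 27,  x_{29} = 18,  x_{30} = 45,  x_{31} = 16,  x_{32} = 14,  x_{33} = 30,  x_{34} = 44.
The sequence repeats with period 32.
So x_{639} = x_{1 + ((639-1) mod 32)} = x_{31} = 16.

16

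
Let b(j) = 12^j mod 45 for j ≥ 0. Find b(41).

27

b(0) = 1, b(1) = 12, b(2) = 9, b(3) = 18, b(4) = 36, b(5) = 27, b(6) = 9.
Since b(6) = b(2) = 9, the sequence is eventually periodic: after a pre-period of length 2 it cycles with period 4.
For j ≥ 2, b(j) depends only on (j - 2) mod 4. (41 - 2) mod 4 = 3, so b(41) = b(5) = 27.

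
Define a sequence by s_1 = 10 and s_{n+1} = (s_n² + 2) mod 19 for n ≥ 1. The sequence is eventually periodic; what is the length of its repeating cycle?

3

We have s_1 = 10,  s_2 = 7,  s_3 = 13,  s_4 = 0,  s_5 = 2,  s_6 = 6,  s_7 = 0.
Since s_7 = s_4 = 0, the sequence is eventually periodic: after a pre-period of length 3 it cycles with period 3.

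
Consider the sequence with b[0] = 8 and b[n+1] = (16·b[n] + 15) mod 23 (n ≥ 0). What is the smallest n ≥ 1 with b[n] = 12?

6

Computing terms: b[0] = 8, b[1] = 5, b[2] = 3, b[3] = 17, b[4] = 11, b[5] = 7, b[6] = 12, b[7] = 0, b[8] = 15, b[9] = 2, b[10] = 1, b[11] = 8.
The sequence repeats with period 11.
The value 12 first appears (with n ≥ 1) at b[6].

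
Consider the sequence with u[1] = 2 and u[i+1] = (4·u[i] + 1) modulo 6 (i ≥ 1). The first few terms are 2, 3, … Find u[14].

Listing terms: u[1] = 2,  u[2] = 3,  u[3] = 1,  u[4] = 5,  u[5] = 3.
Since u[5] = u[2] = 3, the sequence is eventually periodic: after a pre-period of length 1 it cycles with period 3.
For i ≥ 2, u[i] depends only on (i - 2) mod 3. (14 - 2) mod 3 = 0, so u[14] = u[2] = 3.

3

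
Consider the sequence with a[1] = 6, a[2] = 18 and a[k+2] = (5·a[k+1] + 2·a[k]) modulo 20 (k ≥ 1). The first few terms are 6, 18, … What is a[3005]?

a[1] = 6, a[2] = 18, a[3] = 2, a[4] = 6, a[5] = 14, a[6] = 2, a[7] = 18, a[8] = 14, a[9] = 6, a[10] = 18.
Since (a[9], a[10]) = (a[1], a[2]) = (6, 18) (two consecutive terms determine the rest), the sequence is periodic with period 8.
(3005 - 1) mod 8 = 4, so a[3005] = a[5] = 14.

14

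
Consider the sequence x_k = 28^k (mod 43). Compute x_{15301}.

x_0 = 1; x_1 = 28; x_2 = 10; x_3 = 22; x_4 = 14; x_5 = 5; x_6 = 11; x_7 = 7; x_8 = 24; x_9 = 27; x_{10} = 25; x_{11} = 12; x_{12} = 35; x_{13} = 34; x_{14} = 6; x_{15} = 39; x_{16} = 17; x_{17} = 3; x_{18} = 41; x_{19} = 30; x_{20} = 23; x_{21} = 42; x_{22} = 15; x_{23} = 33; x_{24} = 21; x_{25} = 29; x_{26} = 38; x_{27} = 32; x_{28} = 36; x_{29} = 19; x_{30} = 16; x_{31} = 18; x_{32} = 31; x_{33} = 8; x_{34} = 9; x_{35} = 37; x_{36} = 4; x_{37} = 26; x_{38} = 40; x_{39} = 2; x_{40} = 13; x_{41} = 20; x_{42} = 1.
Since x_{42} = x_0 = 1, the sequence is periodic with period 42.
So x_{15301} = x_{0 + ((15301-0) mod 42)} = x_{13} = 34.

34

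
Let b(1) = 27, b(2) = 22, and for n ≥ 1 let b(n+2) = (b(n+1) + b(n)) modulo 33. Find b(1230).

17

b(1) = 27, b(2) = 22, b(3) = 16, b(4) = 5, b(5) = 21, b(6) = 26, b(7) = 14, b(8) = 7, b(9) = 21, b(10) = 28, b(11) = 16, b(12) = 11, b(13) = 27, b(14) = 5, b(15) = 32, b(16) = 4, b(17) = 3, b(18) = 7, b(19) = 10, b(20) = 17, b(21) = 27, b(22) = 11, b(23) = 5, b(24) = 16, b(25) = 21, b(26) = 4, b(27) = 25, b(28) = 29, b(29) = 21, b(30) = 17, b(31) = 5, b(32) = 22, b(33) = 27, b(34) = 16, b(35) = 10, b(36) = 26, b(37) = 3, b(38) = 29, b(39) = 32, b(40) = 28, b(41) = 27, b(42) = 22.
Since (b(41), b(42)) = (b(1), b(2)) = (27, 22) (two consecutive terms determine the rest), the sequence is periodic with period 40.
So b(1230) = b(1 + ((1230-1) mod 40)) = b(30) = 17.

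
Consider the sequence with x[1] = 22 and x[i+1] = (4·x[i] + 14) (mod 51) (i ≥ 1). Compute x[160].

Computing terms: x[1] = 22, x[2] = 0, x[3] = 14, x[4] = 19, x[5] = 39, x[6] = 17, x[7] = 31, x[8] = 36, x[9] = 5, x[10] = 34, x[11] = 48, x[12] = 2, x[13] = 22.
Since x[13] = x[1] = 22, the sequence is periodic with period 12.
So x[160] = x[1 + ((160-1) mod 12)] = x[4] = 19.

19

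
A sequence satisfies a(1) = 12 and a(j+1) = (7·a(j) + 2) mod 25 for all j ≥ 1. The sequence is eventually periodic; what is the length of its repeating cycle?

4

We have a(1) = 12,  a(2) = 11,  a(3) = 4,  a(4) = 5,  a(5) = 12.
Since a(5) = a(1) = 12, the sequence is periodic with period 4.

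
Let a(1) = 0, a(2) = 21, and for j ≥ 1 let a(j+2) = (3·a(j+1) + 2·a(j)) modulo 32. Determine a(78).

7

Listing terms: a(1) = 0, a(2) = 21, a(3) = 31, a(4) = 7, a(5) = 19, a(6) = 7, a(7) = 27, a(8) = 31, a(9) = 19, a(10) = 23, a(11) = 11, a(12) = 15, a(13) = 3, a(14) = 7, a(15) = 27.
Since (a(14), a(15)) = (a(6), a(7)) = (7, 27) (two consecutive terms determine the rest), the sequence is eventually periodic: after a pre-period of length 5 it cycles with period 8.
For j ≥ 6, a(j) depends only on (j - 6) mod 8. (78 - 6) mod 8 = 0, so a(78) = a(6) = 7.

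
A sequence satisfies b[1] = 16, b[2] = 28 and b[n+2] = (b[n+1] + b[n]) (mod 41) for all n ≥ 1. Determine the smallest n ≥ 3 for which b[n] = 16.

15

We have b[1] = 16; b[2] = 28; b[3] = 3; b[4] = 31; b[5] = 34; b[6] = 24; b[7] = 17; b[8] = 0; b[9] = 17; b[10] = 17; b[11] = 34; b[12] = 10; b[13] = 3; b[14] = 13; b[15] = 16; b[16] = 29; b[17] = 4; b[18] = 33; b[19] = 37; b[20] = 29; b[21] = 25; b[22] = 13; b[23] = 38; b[24] = 10; b[25] = 7; b[26] = 17; b[27] = 24; b[28] = 0; b[29] = 24; b[30] = 24; b[31] = 7; b[32] = 31; b[33] = 38; b[34] = 28; b[35] = 25; b[36] = 12; b[37] = 37; b[38] = 8; b[39] = 4; b[40] = 12; b[41] = 16; b[42] = 28.
The sequence repeats with period 40.
The value 16 first appears (with n ≥ 3) at b[15].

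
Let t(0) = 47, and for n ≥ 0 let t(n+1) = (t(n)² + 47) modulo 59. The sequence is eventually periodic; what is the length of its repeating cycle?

5

Computing terms: t(0) = 47,  t(1) = 14,  t(2) = 7,  t(3) = 37,  t(4) = 0,  t(5) = 47.
Since t(5) = t(0) = 47, the sequence is periodic with period 5.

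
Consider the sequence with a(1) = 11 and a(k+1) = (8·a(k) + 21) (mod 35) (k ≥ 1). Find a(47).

a(1) = 11, a(2) = 4, a(3) = 18, a(4) = 25, a(5) = 11.
Since a(5) = a(1) = 11, the sequence is periodic with period 4.
(47 - 1) mod 4 = 2, so a(47) = a(3) = 18.

18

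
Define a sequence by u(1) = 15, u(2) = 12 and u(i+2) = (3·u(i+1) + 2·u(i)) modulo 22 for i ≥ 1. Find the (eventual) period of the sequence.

30

u(1) = 15; u(2) = 12; u(3) = 0; u(4) = 2; u(5) = 6; u(6) = 0; u(7) = 12; u(8) = 14; u(9) = 0; u(10) = 6; u(11) = 18; u(12) = 0; u(13) = 14; u(14) = 20; u(15) = 0; u(16) = 18; u(17) = 10; u(18) = 0; u(19) = 20; u(20) = 16; u(21) = 0; u(22) = 10; u(23) = 8; u(24) = 0; u(25) = 16; u(26) = 4; u(27) = 0; u(28) = 8; u(29) = 2; u(30) = 0; u(31) = 4; u(32) = 12; u(33) = 0.
Since (u(32), u(33)) = (u(2), u(3)) = (12, 0) (two consecutive terms determine the rest), the sequence is eventually periodic: after a pre-period of length 1 it cycles with period 30.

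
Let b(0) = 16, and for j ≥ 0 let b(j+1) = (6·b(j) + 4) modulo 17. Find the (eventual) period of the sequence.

16

b(0) = 16; b(1) = 15; b(2) = 9; b(3) = 7; b(4) = 12; b(5) = 8; b(6) = 1; b(7) = 10; b(8) = 13; b(9) = 14; b(10) = 3; b(11) = 5; b(12) = 0; b(13) = 4; b(14) = 11; b(15) = 2; b(16) = 16.
The sequence repeats with period 16.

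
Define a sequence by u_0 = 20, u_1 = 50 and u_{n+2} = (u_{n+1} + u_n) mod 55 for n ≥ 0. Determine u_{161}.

50

Computing terms: u_0 = 20,  u_1 = 50,  u_2 = 15,  u_3 = 10,  u_4 = 25,  u_5 = 35,  u_6 = 5,  u_7 = 40,  u_8 = 45,  u_9 = 30,  u_{10} = 20,  u_{11} = 50.
The sequence repeats with period 10.
(161 - 0) mod 10 = 1, so u_{161} = u_1 = 50.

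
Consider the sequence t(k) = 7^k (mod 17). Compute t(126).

We have t(0) = 1, t(1) = 7, t(2) = 15, t(3) = 3, t(4) = 4, t(5) = 11, t(6) = 9, t(7) = 12, t(8) = 16, t(9) = 10, t(10) = 2, t(11) = 14, t(12) = 13, t(13) = 6, t(14) = 8, t(15) = 5, t(16) = 1.
The sequence repeats with period 16.
(126 - 0) mod 16 = 14, so t(126) = t(14) = 8.

8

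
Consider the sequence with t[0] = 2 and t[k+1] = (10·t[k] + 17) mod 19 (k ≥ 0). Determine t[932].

16

Computing terms: t[0] = 2,  t[1] = 18,  t[2] = 7,  t[3] = 11,  t[4] = 13,  t[5] = 14,  t[6] = 5,  t[7] = 10,  t[8] = 3,  t[9] = 9,  t[10] = 12,  t[11] = 4,  t[12] = 0,  t[13] = 17,  t[14] = 16,  t[15] = 6,  t[16] = 1,  t[17] = 8,  t[18] = 2.
The sequence repeats with period 18.
(932 - 0) mod 18 = 14, so t[932] = t[14] = 16.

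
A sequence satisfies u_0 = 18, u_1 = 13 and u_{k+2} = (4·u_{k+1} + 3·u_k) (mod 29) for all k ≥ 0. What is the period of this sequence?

u_0 = 18,  u_1 = 13,  u_2 = 19,  u_3 = 28,  u_4 = 24,  u_5 = 6,  u_6 = 9,  u_7 = 25,  u_8 = 11,  u_9 = 3,  u_{10} = 16,  u_{11} = 15,  u_{12} = 21,  u_{13} = 13,  u_{14} = 28,  u_{15} = 6,  u_{16} = 21,  u_{17} = 15,  u_{18} = 7,  u_{19} = 15,  u_{20} = 23,  u_{21} = 21,  u_{22} = 8,  u_{23} = 8,  u_{24} = 27,  u_{25} = 16,  u_{26} = 0,  u_{27} = 19,  u_{28} = 18,  u_{29} = 13.
Since (u_{28}, u_{29}) = (u_0, u_1) = (18, 13) (two consecutive terms determine the rest), the sequence is periodic with period 28.

28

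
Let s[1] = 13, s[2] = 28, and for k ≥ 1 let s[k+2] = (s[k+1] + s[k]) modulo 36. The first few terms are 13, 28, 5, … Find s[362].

28

We have s[1] = 13, s[2] = 28, s[3] = 5, s[4] = 33, s[5] = 2, s[6] = 35, s[7] = 1, s[8] = 0, s[9] = 1, s[10] = 1, s[11] = 2, s[12] = 3, s[13] = 5, s[14] = 8, s[15] = 13, s[16] = 21, s[17] = 34, s[18] = 19, s[19] = 17, s[20] = 0, s[21] = 17, s[22] = 17, s[23] = 34, s[24] = 15, s[25] = 13, s[26] = 28.
The sequence repeats with period 24.
So s[362] = s[1 + ((362-1) mod 24)] = s[2] = 28.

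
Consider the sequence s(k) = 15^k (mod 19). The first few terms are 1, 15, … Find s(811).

15

s(0) = 1, s(1) = 15, s(2) = 16, s(3) = 12, s(4) = 9, s(5) = 2, s(6) = 11, s(7) = 13, s(8) = 5, s(9) = 18, s(10) = 4, s(11) = 3, s(12) = 7, s(13) = 10, s(14) = 17, s(15) = 8, s(16) = 6, s(17) = 14, s(18) = 1.
Since s(18) = s(0) = 1, the sequence is periodic with period 18.
(811 - 0) mod 18 = 1, so s(811) = s(1) = 15.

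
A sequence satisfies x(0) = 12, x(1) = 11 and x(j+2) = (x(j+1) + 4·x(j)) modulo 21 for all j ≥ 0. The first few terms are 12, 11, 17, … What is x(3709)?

Computing terms: x(0) = 12,  x(1) = 11,  x(2) = 17,  x(3) = 19,  x(4) = 3,  x(5) = 16,  x(6) = 7,  x(7) = 8,  x(8) = 15,  x(9) = 5,  x(10) = 2,  x(11) = 1,  x(12) = 9,  x(13) = 13,  x(14) = 7,  x(15) = 17,  x(16) = 3,  x(17) = 8,  x(18) = 20,  x(19) = 10,  x(20) = 6,  x(21) = 4,  x(22) = 7,  x(23) = 2,  x(24) = 9,  x(25) = 17,  x(26) = 11,  x(27) = 16,  x(28) = 18,  x(29) = 19,  x(30) = 7,  x(31) = 20,  x(32) = 6,  x(33) = 2,  x(34) = 5,  x(35) = 13,  x(36) = 12,  x(37) = 1,  x(38) = 7,  x(39) = 11,  x(40) = 18,  x(41) = 20,  x(42) = 8,  x(43) = 4,  x(44) = 15,  x(45) = 10,  x(46) = 7,  x(47) = 5,  x(48) = 12,  x(49) = 11.
The sequence repeats with period 48.
(3709 - 0) mod 48 = 13, so x(3709) = x(13) = 13.

13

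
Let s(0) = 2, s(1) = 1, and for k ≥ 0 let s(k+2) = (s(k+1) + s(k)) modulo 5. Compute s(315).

We have s(0) = 2, s(1) = 1, s(2) = 3, s(3) = 4, s(4) = 2, s(5) = 1.
Since (s(4), s(5)) = (s(0), s(1)) = (2, 1) (two consecutive terms determine the rest), the sequence is periodic with period 4.
So s(315) = s(0 + ((315-0) mod 4)) = s(3) = 4.

4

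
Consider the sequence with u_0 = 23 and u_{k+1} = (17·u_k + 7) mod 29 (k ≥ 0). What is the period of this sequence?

Listing terms: u_0 = 23; u_1 = 21; u_2 = 16; u_3 = 18; u_4 = 23.
Since u_4 = u_0 = 23, the sequence is periodic with period 4.

4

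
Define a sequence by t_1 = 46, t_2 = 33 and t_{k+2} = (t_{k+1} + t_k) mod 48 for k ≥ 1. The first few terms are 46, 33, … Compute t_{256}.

We have t_1 = 46, t_2 = 33, t_3 = 31, t_4 = 16, t_5 = 47, t_6 = 15, t_7 = 14, t_8 = 29, t_9 = 43, t_{10} = 24, t_{11} = 19, t_{12} = 43, t_{13} = 14, t_{14} = 9, t_{15} = 23, t_{16} = 32, t_{17} = 7, t_{18} = 39, t_{19} = 46, t_{20} = 37, t_{21} = 35, t_{22} = 24, t_{23} = 11, t_{24} = 35, t_{25} = 46, t_{26} = 33.
The sequence repeats with period 24.
(256 - 1) mod 24 = 15, so t_{256} = t_{16} = 32.

32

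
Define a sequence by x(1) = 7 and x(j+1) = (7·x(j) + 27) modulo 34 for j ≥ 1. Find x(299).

27

Listing terms: x(1) = 7; x(2) = 8; x(3) = 15; x(4) = 30; x(5) = 33; x(6) = 20; x(7) = 31; x(8) = 6; x(9) = 1; x(10) = 0; x(11) = 27; x(12) = 12; x(13) = 9; x(14) = 22; x(15) = 11; x(16) = 2; x(17) = 7.
The sequence repeats with period 16.
So x(299) = x(1 + ((299-1) mod 16)) = x(11) = 27.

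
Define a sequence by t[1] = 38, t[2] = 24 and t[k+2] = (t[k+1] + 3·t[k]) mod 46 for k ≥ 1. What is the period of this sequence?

22

t[1] = 38, t[2] = 24, t[3] = 0, t[4] = 26, t[5] = 26, t[6] = 12, t[7] = 44, t[8] = 34, t[9] = 28, t[10] = 38, t[11] = 30, t[12] = 6, t[13] = 4, t[14] = 22, t[15] = 34, t[16] = 8, t[17] = 18, t[18] = 42, t[19] = 4, t[20] = 38, t[21] = 4, t[22] = 26, t[23] = 38, t[24] = 24.
Since (t[23], t[24]) = (t[1], t[2]) = (38, 24) (two consecutive terms determine the rest), the sequence is periodic with period 22.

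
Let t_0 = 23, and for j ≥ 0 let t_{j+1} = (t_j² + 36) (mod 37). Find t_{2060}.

9

t_0 = 23; t_1 = 10; t_2 = 25; t_3 = 32; t_4 = 24; t_5 = 20; t_6 = 29; t_7 = 26; t_8 = 9; t_9 = 6; t_{10} = 35; t_{11} = 3; t_{12} = 8; t_{13} = 26.
Since t_{13} = t_7 = 26, the sequence is eventually periodic: after a pre-period of length 7 it cycles with period 6.
For j ≥ 7, t_j depends only on (j - 7) mod 6. (2060 - 7) mod 6 = 1, so t_{2060} = t_8 = 9.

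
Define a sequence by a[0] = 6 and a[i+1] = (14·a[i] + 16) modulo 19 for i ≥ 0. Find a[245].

We have a[0] = 6,  a[1] = 5,  a[2] = 10,  a[3] = 4,  a[4] = 15,  a[5] = 17,  a[6] = 7,  a[7] = 0,  a[8] = 16,  a[9] = 12,  a[10] = 13,  a[11] = 8,  a[12] = 14,  a[13] = 3,  a[14] = 1,  a[15] = 11,  a[16] = 18,  a[17] = 2,  a[18] = 6.
The sequence repeats with period 18.
So a[245] = a[0 + ((245-0) mod 18)] = a[11] = 8.

8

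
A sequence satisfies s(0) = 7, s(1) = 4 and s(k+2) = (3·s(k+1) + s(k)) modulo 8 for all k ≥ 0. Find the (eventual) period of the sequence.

We have s(0) = 7,  s(1) = 4,  s(2) = 3,  s(3) = 5,  s(4) = 2,  s(5) = 3,  s(6) = 3,  s(7) = 4,  s(8) = 7,  s(9) = 1,  s(10) = 2,  s(11) = 7,  s(12) = 7,  s(13) = 4.
The sequence repeats with period 12.

12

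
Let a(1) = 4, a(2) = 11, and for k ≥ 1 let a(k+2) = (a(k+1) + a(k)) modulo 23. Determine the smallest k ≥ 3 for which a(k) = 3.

We have a(1) = 4, a(2) = 11, a(3) = 15, a(4) = 3, a(5) = 18, a(6) = 21, a(7) = 16, a(8) = 14, a(9) = 7, a(10) = 21, a(11) = 5, a(12) = 3, a(13) = 8, a(14) = 11, a(15) = 19, a(16) = 7, a(17) = 3, a(18) = 10, a(19) = 13, a(20) = 0, a(21) = 13, a(22) = 13, a(23) = 3, a(24) = 16, a(25) = 19, a(26) = 12, a(27) = 8, a(28) = 20, a(29) = 5, a(30) = 2, a(31) = 7, a(32) = 9, a(33) = 16, a(34) = 2, a(35) = 18, a(36) = 20, a(37) = 15, a(38) = 12, a(39) = 4, a(40) = 16, a(41) = 20, a(42) = 13, a(43) = 10, a(44) = 0, a(45) = 10, a(46) = 10, a(47) = 20, a(48) = 7, a(49) = 4, a(50) = 11.
Since (a(49), a(50)) = (a(1), a(2)) = (4, 11) (two consecutive terms determine the rest), the sequence is periodic with period 48.
The value 3 first appears (with k ≥ 3) at a(4).

4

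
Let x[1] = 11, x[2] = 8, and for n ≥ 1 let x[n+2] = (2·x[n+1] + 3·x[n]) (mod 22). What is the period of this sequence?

x[1] = 11, x[2] = 8, x[3] = 5, x[4] = 12, x[5] = 17, x[6] = 4, x[7] = 15, x[8] = 20, x[9] = 19, x[10] = 10, x[11] = 11, x[12] = 8.
The sequence repeats with period 10.

10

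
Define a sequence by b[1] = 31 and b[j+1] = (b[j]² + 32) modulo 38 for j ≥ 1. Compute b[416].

1

Computing terms: b[1] = 31; b[2] = 5; b[3] = 19; b[4] = 13; b[5] = 11; b[6] = 1; b[7] = 33; b[8] = 19.
Since b[8] = b[3] = 19, the sequence is eventually periodic: after a pre-period of length 2 it cycles with period 5.
For j ≥ 3, b[j] depends only on (j - 3) mod 5. (416 - 3) mod 5 = 3, so b[416] = b[6] = 1.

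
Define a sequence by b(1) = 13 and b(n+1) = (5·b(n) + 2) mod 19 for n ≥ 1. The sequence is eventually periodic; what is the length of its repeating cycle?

We have b(1) = 13,  b(2) = 10,  b(3) = 14,  b(4) = 15,  b(5) = 1,  b(6) = 7,  b(7) = 18,  b(8) = 16,  b(9) = 6,  b(10) = 13.
The sequence repeats with period 9.

9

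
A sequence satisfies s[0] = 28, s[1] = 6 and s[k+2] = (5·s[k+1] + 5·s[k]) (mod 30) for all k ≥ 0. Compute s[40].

s[0] = 28; s[1] = 6; s[2] = 20; s[3] = 10; s[4] = 0; s[5] = 20; s[6] = 10.
Since (s[5], s[6]) = (s[2], s[3]) = (20, 10) (two consecutive terms determine the rest), the sequence is eventually periodic: after a pre-period of length 2 it cycles with period 3.
For k ≥ 2, s[k] depends only on (k - 2) mod 3. (40 - 2) mod 3 = 2, so s[40] = s[4] = 0.

0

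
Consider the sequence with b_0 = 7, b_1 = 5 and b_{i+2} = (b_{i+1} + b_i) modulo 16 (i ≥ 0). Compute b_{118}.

9

Listing terms: b_0 = 7, b_1 = 5, b_2 = 12, b_3 = 1, b_4 = 13, b_5 = 14, b_6 = 11, b_7 = 9, b_8 = 4, b_9 = 13, b_{10} = 1, b_{11} = 14, b_{12} = 15, b_{13} = 13, b_{14} = 12, b_{15} = 9, b_{16} = 5, b_{17} = 14, b_{18} = 3, b_{19} = 1, b_{20} = 4, b_{21} = 5, b_{22} = 9, b_{23} = 14, b_{24} = 7, b_{25} = 5.
Since (b_{24}, b_{25}) = (b_0, b_1) = (7, 5) (two consecutive terms determine the rest), the sequence is periodic with period 24.
So b_{118} = b_{0 + ((118-0) mod 24)} = b_{22} = 9.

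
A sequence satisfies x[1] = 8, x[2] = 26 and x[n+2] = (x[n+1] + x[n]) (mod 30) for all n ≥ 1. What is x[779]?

x[1] = 8,  x[2] = 26,  x[3] = 4,  x[4] = 0,  x[5] = 4,  x[6] = 4,  x[7] = 8,  x[8] = 12,  x[9] = 20,  x[10] = 2,  x[11] = 22,  x[12] = 24,  x[13] = 16,  x[14] = 10,  x[15] = 26,  x[16] = 6,  x[17] = 2,  x[18] = 8,  x[19] = 10,  x[20] = 18,  x[21] = 28,  x[22] = 16,  x[23] = 14,  x[24] = 0,  x[25] = 14,  x[26] = 14,  x[27] = 28,  x[28] = 12,  x[29] = 10,  x[30] = 22,  x[31] = 2,  x[32] = 24,  x[33] = 26,  x[34] = 20,  x[35] = 16,  x[36] = 6,  x[37] = 22,  x[38] = 28,  x[39] = 20,  x[40] = 18,  x[41] = 8,  x[42] = 26.
The sequence repeats with period 40.
So x[779] = x[1 + ((779-1) mod 40)] = x[19] = 10.

10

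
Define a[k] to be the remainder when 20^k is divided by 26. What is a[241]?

20

Computing terms: a[1] = 20, a[2] = 10, a[3] = 18, a[4] = 22, a[5] = 24, a[6] = 12, a[7] = 6, a[8] = 16, a[9] = 8, a[10] = 4, a[11] = 2, a[12] = 14, a[13] = 20.
The sequence repeats with period 12.
So a[241] = a[1 + ((241-1) mod 12)] = a[1] = 20.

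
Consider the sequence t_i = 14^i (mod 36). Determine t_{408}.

28

Computing terms: t_0 = 1,  t_1 = 14,  t_2 = 16,  t_3 = 8,  t_4 = 4,  t_5 = 20,  t_6 = 28,  t_7 = 32,  t_8 = 16.
Since t_8 = t_2 = 16, the sequence is eventually periodic: after a pre-period of length 2 it cycles with period 6.
For i ≥ 2, t_i depends only on (i - 2) mod 6. (408 - 2) mod 6 = 4, so t_{408} = t_6 = 28.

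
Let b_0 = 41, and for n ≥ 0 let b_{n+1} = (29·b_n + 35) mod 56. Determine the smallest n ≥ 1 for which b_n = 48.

1

Listing terms: b_0 = 41,  b_1 = 48,  b_2 = 27,  b_3 = 34,  b_4 = 13,  b_5 = 20,  b_6 = 55,  b_7 = 6,  b_8 = 41.
The sequence repeats with period 8.
The value 48 first appears (with n ≥ 1) at b_1.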